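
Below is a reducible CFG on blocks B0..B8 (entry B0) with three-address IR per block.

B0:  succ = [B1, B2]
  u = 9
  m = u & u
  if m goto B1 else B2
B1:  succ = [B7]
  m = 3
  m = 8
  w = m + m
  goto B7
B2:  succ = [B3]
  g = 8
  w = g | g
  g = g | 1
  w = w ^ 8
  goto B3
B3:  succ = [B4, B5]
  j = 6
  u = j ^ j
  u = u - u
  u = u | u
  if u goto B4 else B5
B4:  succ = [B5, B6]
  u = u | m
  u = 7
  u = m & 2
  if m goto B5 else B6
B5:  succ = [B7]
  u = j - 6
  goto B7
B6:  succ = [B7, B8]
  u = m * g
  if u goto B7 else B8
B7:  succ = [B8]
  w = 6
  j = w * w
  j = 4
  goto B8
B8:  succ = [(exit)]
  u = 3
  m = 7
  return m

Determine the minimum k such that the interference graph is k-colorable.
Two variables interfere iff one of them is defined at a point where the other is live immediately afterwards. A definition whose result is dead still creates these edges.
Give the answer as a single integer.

Block summaries:
  B0: def={m,u} ue=∅
  B1: def={m,w} ue=∅
  B2: def={g,w} ue=∅
  B3: def={j,u} ue=∅
  B4: def={u} ue={m,u}
  B5: def={u} ue={j}
  B6: def={u} ue={g,m}
  B7: def={j,w} ue=∅
  B8: def={m,u} ue=∅

Live sets:
  B0 li=∅ lo={m}
  B1 li=∅ lo=∅
  B2 li={m} lo={g,m}
  B3 li={g,m} lo={g,j,m,u}
  B4 li={g,j,m,u} lo={g,j,m}
  B5 li={j} lo=∅
  B6 li={g,m} lo=∅
  B7 li=∅ lo=∅
  B8 li=∅ lo=∅

Interfere edges:
  g↔{j,m,u,w}
  j↔{g,m,u}
  m↔{g,j,u,w}
  u↔{g,j,m}
  w↔{g,m}

Colouring:
  lower bound: {g,j,m,u} mutually conflict ⇒ χ ≥ 4
  assign g→R0 j→R2 m→R1 u→R3 w→R2 — no edge inside a register ⇒ χ ≤ 4
  χ = 4

Answer: 4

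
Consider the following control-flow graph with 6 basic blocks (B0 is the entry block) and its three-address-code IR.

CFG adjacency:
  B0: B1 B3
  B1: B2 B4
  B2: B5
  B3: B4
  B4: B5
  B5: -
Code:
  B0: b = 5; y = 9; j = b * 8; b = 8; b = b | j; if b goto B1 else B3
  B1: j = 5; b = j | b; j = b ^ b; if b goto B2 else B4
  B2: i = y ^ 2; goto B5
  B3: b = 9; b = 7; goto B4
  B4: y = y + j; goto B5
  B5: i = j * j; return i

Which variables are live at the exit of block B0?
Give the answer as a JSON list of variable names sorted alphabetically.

Answer: ["b", "j", "y"]

Derivation:
def/use:
  B0 def {b,j,y} use ∅
  B1 def {b,j} use {b}
  B2 def {i} use {y}
  B3 def {b} use ∅
  B4 def {y} use {j,y}
  B5 def {i} use {j}

Backward fixpoint:
  live B0: ∅→{b,j,y}
  live B1: {b,y}→{j,y}
  live B2: {j,y}→{j}
  live B3: {j,y}→{j,y}
  live B4: {j,y}→{j}
  live B5: {j}→∅

live-out(B0) = ["b", "j", "y"]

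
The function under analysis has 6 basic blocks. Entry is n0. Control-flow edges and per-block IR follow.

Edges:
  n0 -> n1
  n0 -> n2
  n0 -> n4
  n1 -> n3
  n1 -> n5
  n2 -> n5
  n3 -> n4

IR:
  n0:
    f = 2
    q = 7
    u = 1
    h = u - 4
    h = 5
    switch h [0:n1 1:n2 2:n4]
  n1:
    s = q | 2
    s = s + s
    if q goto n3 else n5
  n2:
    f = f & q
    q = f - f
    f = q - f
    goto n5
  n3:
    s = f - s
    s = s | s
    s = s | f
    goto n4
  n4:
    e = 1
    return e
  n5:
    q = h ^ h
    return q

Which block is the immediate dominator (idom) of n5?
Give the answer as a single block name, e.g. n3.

idom tree: n1←n0 n2←n0 n3←n1 n4←n0 n5←n0
Join-block Dom:
  n4: preds {n0,n3}: {n0} ∩ {n0,n1,n3} = {n0}; idom=n0
  n5: preds {n1,n2}: {n0,n1} ∩ {n0,n2} = {n0}; idom=n0

idom(n5) = n0

Answer: n0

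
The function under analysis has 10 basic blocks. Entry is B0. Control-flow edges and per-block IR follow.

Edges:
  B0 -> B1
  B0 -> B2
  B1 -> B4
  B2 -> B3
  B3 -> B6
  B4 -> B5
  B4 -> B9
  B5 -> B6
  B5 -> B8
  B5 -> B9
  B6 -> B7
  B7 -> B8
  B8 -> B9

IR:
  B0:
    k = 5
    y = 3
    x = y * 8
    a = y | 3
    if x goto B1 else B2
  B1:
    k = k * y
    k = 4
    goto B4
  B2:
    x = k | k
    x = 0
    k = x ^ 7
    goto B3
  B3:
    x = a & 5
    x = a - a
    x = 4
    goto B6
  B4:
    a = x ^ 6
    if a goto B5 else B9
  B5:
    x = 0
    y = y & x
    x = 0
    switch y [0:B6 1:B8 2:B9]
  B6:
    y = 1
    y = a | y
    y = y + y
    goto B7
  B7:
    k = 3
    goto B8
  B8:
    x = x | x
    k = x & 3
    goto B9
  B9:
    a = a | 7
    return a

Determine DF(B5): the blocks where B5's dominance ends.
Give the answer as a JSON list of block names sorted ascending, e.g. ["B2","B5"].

idom tree: B1←B0 B2←B0 B3←B2 B4←B1 B5←B4 B6←B0 B7←B6 B8←B0 B9←B0
Dom∩ at merges:
  B6: preds {B3,B5}: {B0,B2,B3} ∩ {B0,B1,B4,B5} = {B0}; idom=B0
  B8: preds {B5,B7}: {B0,B1,B4,B5} ∩ {B0,B6,B7} = {B0}; idom=B0
  B9: preds {B4,B5,B8}: {B0,B1,B4} ∩ {B0,B1,B4,B5} ∩ {B0,B8} = {B0}; idom=B0

DF derivation:
  join B6 pred B3: B3→B2 stop@B0
  join B6 pred B5: B5→B4→B1 stop@B0
  join B8 pred B5: B5→B4→B1 stop@B0
  join B8 pred B7: B7→B6 stop@B0
  join B9 pred B4: B4→B1 stop@B0
  join B9 pred B5: B5→B4→B1 stop@B0
  join B9 pred B8: B8 stop@B0
  DF(B0)=∅
  DF(B1)={B6,B8,B9}
  DF(B2)={B6}
  DF(B3)={B6}
  DF(B4)={B6,B8,B9}
  DF(B5)={B6,B8,B9}
  DF(B6)={B8}
  DF(B7)={B8}
  DF(B8)={B9}
  DF(B9)=∅

DF(B5) = ["B6", "B8", "B9"]

Answer: ["B6", "B8", "B9"]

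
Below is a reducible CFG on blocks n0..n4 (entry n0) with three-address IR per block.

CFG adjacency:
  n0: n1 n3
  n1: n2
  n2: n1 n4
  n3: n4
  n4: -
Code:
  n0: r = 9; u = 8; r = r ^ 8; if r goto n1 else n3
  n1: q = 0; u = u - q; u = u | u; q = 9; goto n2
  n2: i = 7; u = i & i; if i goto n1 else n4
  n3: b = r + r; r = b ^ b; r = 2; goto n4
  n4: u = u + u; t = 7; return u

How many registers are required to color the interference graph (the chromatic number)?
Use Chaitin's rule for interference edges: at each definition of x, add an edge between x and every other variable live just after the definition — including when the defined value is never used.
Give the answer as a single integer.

def/use:
  n0: def={r,u} ue=∅
  n1: def={q,u} ue={u}
  n2: def={i,u} ue=∅
  n3: def={b,r} ue={r}
  n4: def={t,u} ue={u}

Liveness:
  live n0: ∅→{r,u}
  live n1: {u}→∅
  live n2: ∅→{u}
  live n3: {r,u}→{u}
  live n4: {u}→∅

Interfere edges:
  b — {u}
  i — {u}
  q — {u}
  r — {u}
  t — {u}
  u — {b,i,q,r,t}

Chromatic number:
  lower bound: {b,u} mutually conflict ⇒ χ ≥ 2
  2-colouring: c0={u}  c1={b,i,q,r,t}
  χ = 2

Answer: 2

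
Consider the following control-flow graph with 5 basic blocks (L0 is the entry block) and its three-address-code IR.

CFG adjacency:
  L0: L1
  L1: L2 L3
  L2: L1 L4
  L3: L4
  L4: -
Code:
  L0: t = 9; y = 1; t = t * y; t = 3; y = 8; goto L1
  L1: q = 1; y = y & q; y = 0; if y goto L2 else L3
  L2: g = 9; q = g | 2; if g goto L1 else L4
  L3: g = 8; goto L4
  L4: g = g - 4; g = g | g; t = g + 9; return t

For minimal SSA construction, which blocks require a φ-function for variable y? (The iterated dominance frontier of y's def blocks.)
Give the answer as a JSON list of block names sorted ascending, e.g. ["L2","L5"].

idom tree: L1←L0 L2←L1 L3←L1 L4←L1
Dom at joins:
  L1: preds {L0,L2}: {L0} ∩ {L0,L1,L2} = {L0}; idom=L0
  L4: preds {L2,L3}: {L0,L1,L2} ∩ {L0,L1,L3} = {L0,L1}; idom=L1

DF derivation:
  L1←L0: walk · to L0
  L1←L2: walk L2→L1 to L0
  L4←L2: walk L2 to L1
  L4←L3: walk L3 to L1
  L0: DF=∅
  L1: DF={L1}
  L2: DF={L1,L4}
  L3: DF={L4}
  L4: DF=∅

φ for y: defs {L0,L1}
  DF⁺ = {L1}

Answer: ["L1"]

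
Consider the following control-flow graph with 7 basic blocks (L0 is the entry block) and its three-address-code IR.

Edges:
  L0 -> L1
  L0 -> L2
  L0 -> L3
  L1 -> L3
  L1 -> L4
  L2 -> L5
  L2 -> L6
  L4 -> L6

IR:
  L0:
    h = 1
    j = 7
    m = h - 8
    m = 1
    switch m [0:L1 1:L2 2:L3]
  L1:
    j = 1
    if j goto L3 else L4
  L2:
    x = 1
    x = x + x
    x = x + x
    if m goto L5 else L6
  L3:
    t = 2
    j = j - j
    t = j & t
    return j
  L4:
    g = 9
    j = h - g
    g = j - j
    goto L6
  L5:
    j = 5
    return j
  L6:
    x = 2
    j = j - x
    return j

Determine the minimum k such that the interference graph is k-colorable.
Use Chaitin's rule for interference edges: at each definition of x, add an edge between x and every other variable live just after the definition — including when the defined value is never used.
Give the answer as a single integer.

Per-block:
  L0: def={h,j,m} ue=∅
  L1: def={j} ue=∅
  L2: def={x} ue={m}
  L3: def={j,t} ue={j}
  L4: def={g,j} ue={h}
  L5: def={j} ue=∅
  L6: def={j,x} ue={j}

Backward fixpoint:
  live L0: ∅→{h,j,m}
  live L1: {h}→{h,j}
  live L2: {j,m}→{j}
  live L3: {j}→∅
  live L4: {h}→{j}
  live L5: ∅→∅
  live L6: {j}→∅

Conflict graph:
  g↔{h,j}
  h↔{g,j,m}
  j↔{g,h,m,t,x}
  m↔{h,j,x}
  t↔{j}
  x↔{j,m}

Chromatic number:
  {g,h,j} pairwise interfere (3-clique) ⇒ χ ≥ 3
  assign g→r2 h→r1 j→r0 m→r2 t→r1 x→r1 — no edge inside a register ⇒ χ ≤ 3
  χ = 3

Answer: 3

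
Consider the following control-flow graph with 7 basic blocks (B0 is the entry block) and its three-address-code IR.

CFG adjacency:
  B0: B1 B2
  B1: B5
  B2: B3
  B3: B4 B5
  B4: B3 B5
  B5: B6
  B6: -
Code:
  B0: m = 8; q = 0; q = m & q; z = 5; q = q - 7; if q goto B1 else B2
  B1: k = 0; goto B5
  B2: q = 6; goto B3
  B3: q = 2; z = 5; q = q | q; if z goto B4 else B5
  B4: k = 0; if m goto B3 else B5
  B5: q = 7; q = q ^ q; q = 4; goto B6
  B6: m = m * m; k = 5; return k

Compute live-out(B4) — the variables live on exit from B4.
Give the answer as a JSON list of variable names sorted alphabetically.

Answer: ["m"]

Analysis:
Per-block:
  B0 def {m,q,z} use ∅
  B1 def {k} use ∅
  B2 def {q} use ∅
  B3 def {q,z} use ∅
  B4 def {k} use {m}
  B5 def {q} use ∅
  B6 def {k,m} use {m}

Liveness:
  B0: in=∅ out={m}
  B1: in={m} out={m}
  B2: in={m} out={m}
  B3: in={m} out={m}
  B4: in={m} out={m}
  B5: in={m} out={m}
  B6: in={m} out=∅

live-out(B4) = ["m"]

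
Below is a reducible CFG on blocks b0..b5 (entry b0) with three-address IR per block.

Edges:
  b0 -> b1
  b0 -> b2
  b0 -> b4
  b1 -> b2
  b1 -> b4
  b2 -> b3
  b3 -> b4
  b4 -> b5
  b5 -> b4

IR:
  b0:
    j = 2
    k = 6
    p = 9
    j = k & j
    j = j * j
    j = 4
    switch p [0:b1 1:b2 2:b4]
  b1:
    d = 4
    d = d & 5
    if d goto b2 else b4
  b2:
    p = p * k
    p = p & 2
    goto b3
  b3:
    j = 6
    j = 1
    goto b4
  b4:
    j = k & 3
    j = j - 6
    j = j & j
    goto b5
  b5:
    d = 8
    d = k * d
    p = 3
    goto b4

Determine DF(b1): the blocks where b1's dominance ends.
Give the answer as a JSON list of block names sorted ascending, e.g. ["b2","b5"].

idom tree: b1←b0 b2←b0 b3←b2 b4←b0 b5←b4
Join-block Dom:
  b2: preds {b0,b1}: {b0} ∩ {b0,b1} = {b0}; idom=b0
  b4: preds {b0,b1,b3,b5}: {b0} ∩ {b0,b1} ∩ {b0,b2,b3} ∩ {b0,b4,b5} = {b0}; idom=b0

DF derivation:
  b2←b0: walk · to b0
  b2←b1: walk b1 to b0
  b4←b0: walk · to b0
  b4←b1: walk b1 to b0
  b4←b3: walk b3→b2 to b0
  b4←b5: walk b5→b4 to b0
  b0 → ∅
  b1 → {b2,b4}
  b2 → {b4}
  b3 → {b4}
  b4 → {b4}
  b5 → {b4}

DF(b1) = ["b2", "b4"]

Answer: ["b2", "b4"]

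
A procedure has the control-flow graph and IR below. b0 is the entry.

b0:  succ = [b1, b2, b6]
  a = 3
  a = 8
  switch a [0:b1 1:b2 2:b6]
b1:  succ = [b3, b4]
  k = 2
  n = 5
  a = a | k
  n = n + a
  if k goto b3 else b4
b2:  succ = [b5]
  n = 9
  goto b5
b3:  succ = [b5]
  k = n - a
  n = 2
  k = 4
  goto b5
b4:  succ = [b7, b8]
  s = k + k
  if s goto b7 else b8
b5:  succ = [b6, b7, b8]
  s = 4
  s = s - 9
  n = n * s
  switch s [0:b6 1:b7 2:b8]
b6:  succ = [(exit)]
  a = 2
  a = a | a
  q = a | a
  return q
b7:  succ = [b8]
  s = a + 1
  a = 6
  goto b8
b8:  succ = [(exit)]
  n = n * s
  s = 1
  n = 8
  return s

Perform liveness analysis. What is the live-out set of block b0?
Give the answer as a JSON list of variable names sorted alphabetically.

Answer: ["a"]

Analysis:
Block summaries:
  b0: {a} / ∅
  b1: {a,k,n} / {a}
  b2: {n} / ∅
  b3: {k,n} / {a,n}
  b4: {s} / {k}
  b5: {n,s} / {n}
  b6: {a,q} / ∅
  b7: {a,s} / {a}
  b8: {n,s} / {n,s}

Backward fixpoint:
  live b0: ∅→{a}
  live b1: {a}→{a,k,n}
  live b2: {a}→{a,n}
  live b3: {a,n}→{a,n}
  live b4: {a,k,n}→{a,n,s}
  live b5: {a,n}→{a,n,s}
  live b6: ∅→∅
  live b7: {a,n}→{n,s}
  live b8: {n,s}→∅

live-out(b0) = ["a"]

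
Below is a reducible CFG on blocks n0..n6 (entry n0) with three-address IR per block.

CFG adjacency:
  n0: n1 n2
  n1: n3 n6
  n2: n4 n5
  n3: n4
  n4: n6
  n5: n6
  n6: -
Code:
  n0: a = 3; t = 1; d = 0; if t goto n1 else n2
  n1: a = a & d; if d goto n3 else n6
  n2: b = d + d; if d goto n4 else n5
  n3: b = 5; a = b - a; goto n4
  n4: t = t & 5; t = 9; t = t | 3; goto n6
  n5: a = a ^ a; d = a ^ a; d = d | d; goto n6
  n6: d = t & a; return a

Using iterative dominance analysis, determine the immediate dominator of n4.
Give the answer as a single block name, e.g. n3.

Answer: n0

Working:
idom tree: n1←n0 n2←n0 n3←n1 n4←n0 n5←n2 n6←n0
Join-block Dom:
  n4: preds {n2,n3}: {n0,n2} ∩ {n0,n1,n3} = {n0}; idom=n0
  n6: preds {n1,n4,n5}: {n0,n1} ∩ {n0,n4} ∩ {n0,n2,n5} = {n0}; idom=n0

idom(n4) = n0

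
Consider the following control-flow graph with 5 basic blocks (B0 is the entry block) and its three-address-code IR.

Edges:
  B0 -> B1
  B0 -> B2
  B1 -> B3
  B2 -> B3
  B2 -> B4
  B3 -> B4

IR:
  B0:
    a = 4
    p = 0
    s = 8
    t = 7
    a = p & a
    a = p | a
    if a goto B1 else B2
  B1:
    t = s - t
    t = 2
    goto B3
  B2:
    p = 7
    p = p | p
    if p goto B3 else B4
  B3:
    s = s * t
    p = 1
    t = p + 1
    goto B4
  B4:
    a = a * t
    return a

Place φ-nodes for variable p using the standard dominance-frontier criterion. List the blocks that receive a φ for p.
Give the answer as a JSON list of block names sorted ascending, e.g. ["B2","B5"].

Answer: ["B3", "B4"]

Derivation:
idom tree: B1←B0 B2←B0 B3←B0 B4←B0
Dom∩ at merges:
  B3: preds {B1,B2}: {B0,B1} ∩ {B0,B2} = {B0}; idom=B0
  B4: preds {B2,B3}: {B0,B2} ∩ {B0,B3} = {B0}; idom=B0

DF walk-up:
  join B3 pred B1: B1 stop@B0
  join B3 pred B2: B2 stop@B0
  join B4 pred B2: B2 stop@B0
  join B4 pred B3: B3 stop@B0
  DF(B0)=∅
  DF(B1)={B3}
  DF(B2)={B3,B4}
  DF(B3)={B4}
  DF(B4)=∅

φ for p: defs {B0,B2,B3}
  DF⁺ = {B3,B4}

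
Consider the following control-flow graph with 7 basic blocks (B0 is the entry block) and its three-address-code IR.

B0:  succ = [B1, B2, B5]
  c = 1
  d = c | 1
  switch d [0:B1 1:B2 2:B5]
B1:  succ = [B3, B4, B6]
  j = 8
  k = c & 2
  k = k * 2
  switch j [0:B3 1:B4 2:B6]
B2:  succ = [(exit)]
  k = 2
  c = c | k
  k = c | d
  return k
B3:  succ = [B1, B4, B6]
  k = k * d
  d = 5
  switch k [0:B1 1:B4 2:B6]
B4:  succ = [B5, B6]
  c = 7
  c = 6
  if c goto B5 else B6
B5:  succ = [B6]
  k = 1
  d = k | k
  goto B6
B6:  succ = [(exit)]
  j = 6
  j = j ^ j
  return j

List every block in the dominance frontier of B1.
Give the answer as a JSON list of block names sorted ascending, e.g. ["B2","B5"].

Answer: ["B1", "B5", "B6"]

Derivation:
idom tree: B1←B0 B2←B0 B3←B1 B4←B1 B5←B0 B6←B0
Dom∩ at merges:
  B1: preds {B0,B3}: {B0} ∩ {B0,B1,B3} = {B0}; idom=B0
  B4: preds {B1,B3}: {B0,B1} ∩ {B0,B1,B3} = {B0,B1}; idom=B1
  B5: preds {B0,B4}: {B0} ∩ {B0,B1,B4} = {B0}; idom=B0
  B6: preds {B1,B3,B4,B5}: {B0,B1} ∩ {B0,B1,B3} ∩ {B0,B1,B4} ∩ {B0,B5} = {B0}; idom=B0

DF derivation:
  B1←B0: walk · to B0
  B1←B3: walk B3→B1 to B0
  B4←B1: walk · to B1
  B4←B3: walk B3 to B1
  B5←B0: walk · to B0
  B5←B4: walk B4→B1 to B0
  B6←B1: walk B1 to B0
  B6←B3: walk B3→B1 to B0
  B6←B4: walk B4→B1 to B0
  B6←B5: walk B5 to B0
  DF(B0)=∅
  DF(B1)={B1,B5,B6}
  DF(B2)=∅
  DF(B3)={B1,B4,B6}
  DF(B4)={B5,B6}
  DF(B5)={B6}
  DF(B6)=∅

DF(B1) = ["B1", "B5", "B6"]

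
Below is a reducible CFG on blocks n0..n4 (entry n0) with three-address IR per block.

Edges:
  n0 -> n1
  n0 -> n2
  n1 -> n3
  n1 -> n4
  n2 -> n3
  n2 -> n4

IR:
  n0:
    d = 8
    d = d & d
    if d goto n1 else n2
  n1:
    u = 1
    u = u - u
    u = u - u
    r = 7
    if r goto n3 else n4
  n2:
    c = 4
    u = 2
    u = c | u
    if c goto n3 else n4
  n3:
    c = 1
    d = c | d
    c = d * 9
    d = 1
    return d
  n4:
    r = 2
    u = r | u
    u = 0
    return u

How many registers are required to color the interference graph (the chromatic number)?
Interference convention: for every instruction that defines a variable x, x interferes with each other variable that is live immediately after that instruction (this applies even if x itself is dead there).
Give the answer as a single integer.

Answer: 3

Derivation:
def/use:
  n0: {d} / ∅
  n1: {r,u} / ∅
  n2: {c,u} / ∅
  n3: {c,d} / {d}
  n4: {r,u} / {u}

Live sets:
  n0 li=∅ lo={d}
  n1 li={d} lo={d,u}
  n2 li={d} lo={d,u}
  n3 li={d} lo=∅
  n4 li={u} lo=∅

Conflict graph:
  c — {d,u}
  d — {c,r,u}
  r — {d,u}
  u — {c,d,r}

Colouring:
  {c,d,u} pairwise interfere (3-clique) ⇒ χ ≥ 3
  assign c→R2 d→R0 r→R2 u→R1 — no edge inside a register ⇒ χ ≤ 3
  χ = 3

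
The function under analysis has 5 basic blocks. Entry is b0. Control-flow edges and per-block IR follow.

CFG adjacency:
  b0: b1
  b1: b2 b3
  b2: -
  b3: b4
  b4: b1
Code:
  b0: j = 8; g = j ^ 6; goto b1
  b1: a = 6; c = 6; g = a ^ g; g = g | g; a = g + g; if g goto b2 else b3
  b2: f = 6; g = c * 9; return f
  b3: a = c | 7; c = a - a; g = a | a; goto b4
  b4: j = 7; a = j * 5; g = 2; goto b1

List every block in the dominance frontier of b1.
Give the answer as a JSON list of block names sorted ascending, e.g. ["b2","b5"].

idom tree: b1←b0 b2←b1 b3←b1 b4←b3
Dom at joins:
  b1: preds {b0,b4}: {b0} ∩ {b0,b1,b3,b4} = {b0}; idom=b0

DF walk-up:
  b1←b0: walk · to b0
  b1←b4: walk b4→b3→b1 to b0
  b0: DF=∅
  b1: DF={b1}
  b2: DF=∅
  b3: DF={b1}
  b4: DF={b1}

DF(b1) = ["b1"]

Answer: ["b1"]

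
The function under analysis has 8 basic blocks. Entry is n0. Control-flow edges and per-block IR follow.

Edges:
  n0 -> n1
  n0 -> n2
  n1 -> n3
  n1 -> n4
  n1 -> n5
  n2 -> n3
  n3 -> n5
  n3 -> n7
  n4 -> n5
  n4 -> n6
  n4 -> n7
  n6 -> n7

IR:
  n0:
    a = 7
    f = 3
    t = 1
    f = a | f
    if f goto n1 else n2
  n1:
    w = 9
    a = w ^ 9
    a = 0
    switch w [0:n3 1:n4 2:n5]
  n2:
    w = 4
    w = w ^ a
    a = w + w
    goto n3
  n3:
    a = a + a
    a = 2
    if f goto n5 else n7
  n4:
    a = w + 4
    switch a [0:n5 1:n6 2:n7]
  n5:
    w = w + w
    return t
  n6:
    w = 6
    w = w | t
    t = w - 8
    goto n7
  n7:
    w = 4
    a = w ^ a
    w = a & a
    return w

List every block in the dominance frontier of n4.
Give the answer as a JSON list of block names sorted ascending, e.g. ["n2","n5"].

Answer: ["n5", "n7"]

Analysis:
idom tree: n1←n0 n2←n0 n3←n0 n4←n1 n5←n0 n6←n4 n7←n0
Dom∩ at merges:
  n3: preds {n1,n2}: {n0,n1} ∩ {n0,n2} = {n0}; idom=n0
  n5: preds {n1,n3,n4}: {n0,n1} ∩ {n0,n3} ∩ {n0,n1,n4} = {n0}; idom=n0
  n7: preds {n3,n4,n6}: {n0,n3} ∩ {n0,n1,n4} ∩ {n0,n1,n4,n6} = {n0}; idom=n0

DF walk-up:
  n3←n1: walk n1 to n0
  n3←n2: walk n2 to n0
  n5←n1: walk n1 to n0
  n5←n3: walk n3 to n0
  n5←n4: walk n4→n1 to n0
  n7←n3: walk n3 to n0
  n7←n4: walk n4→n1 to n0
  n7←n6: walk n6→n4→n1 to n0
  n0: DF=∅
  n1: DF={n3,n5,n7}
  n2: DF={n3}
  n3: DF={n5,n7}
  n4: DF={n5,n7}
  n5: DF=∅
  n6: DF={n7}
  n7: DF=∅

DF(n4) = ["n5", "n7"]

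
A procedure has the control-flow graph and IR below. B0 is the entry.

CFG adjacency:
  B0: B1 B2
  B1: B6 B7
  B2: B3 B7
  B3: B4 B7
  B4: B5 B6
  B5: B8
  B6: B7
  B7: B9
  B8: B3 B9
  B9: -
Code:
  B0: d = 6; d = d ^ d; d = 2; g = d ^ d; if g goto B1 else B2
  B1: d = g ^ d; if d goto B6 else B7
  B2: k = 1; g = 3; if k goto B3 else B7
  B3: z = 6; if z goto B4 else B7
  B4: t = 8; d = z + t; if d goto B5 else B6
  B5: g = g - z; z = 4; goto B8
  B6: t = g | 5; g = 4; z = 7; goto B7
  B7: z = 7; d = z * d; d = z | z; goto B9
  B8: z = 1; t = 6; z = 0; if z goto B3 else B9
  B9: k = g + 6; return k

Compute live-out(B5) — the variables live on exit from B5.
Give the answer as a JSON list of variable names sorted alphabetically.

Answer: ["d", "g"]

Derivation:
def/use:
  B0 def {d,g} use ∅
  B1 def {d} use {d,g}
  B2 def {g,k} use ∅
  B3 def {z} use ∅
  B4 def {d,t} use {z}
  B5 def {g,z} use {g,z}
  B6 def {g,t,z} use {g}
  B7 def {d,z} use {d}
  B8 def {t,z} use ∅
  B9 def {k} use {g}

Liveness:
  B0 li=∅ lo={d,g}
  B1 li={d,g} lo={d,g}
  B2 li={d} lo={d,g}
  B3 li={d,g} lo={d,g,z}
  B4 li={g,z} lo={d,g,z}
  B5 li={d,g,z} lo={d,g}
  B6 li={d,g} lo={d,g}
  B7 li={d,g} lo={g}
  B8 li={d,g} lo={d,g}
  B9 li={g} lo=∅

live-out(B5) = ["d", "g"]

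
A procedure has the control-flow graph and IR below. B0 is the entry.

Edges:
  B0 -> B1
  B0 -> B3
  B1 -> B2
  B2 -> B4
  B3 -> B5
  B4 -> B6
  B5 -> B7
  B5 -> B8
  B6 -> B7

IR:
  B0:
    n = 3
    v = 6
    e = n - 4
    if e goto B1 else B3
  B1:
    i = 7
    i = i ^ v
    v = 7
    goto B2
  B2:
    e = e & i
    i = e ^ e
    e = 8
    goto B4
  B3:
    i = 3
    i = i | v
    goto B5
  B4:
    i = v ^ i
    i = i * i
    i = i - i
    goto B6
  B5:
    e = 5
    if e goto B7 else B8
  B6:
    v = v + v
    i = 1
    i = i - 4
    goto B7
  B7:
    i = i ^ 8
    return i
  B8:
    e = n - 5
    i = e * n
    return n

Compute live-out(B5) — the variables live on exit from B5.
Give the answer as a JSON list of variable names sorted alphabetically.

Block summaries:
  B0 def {e,n,v} use ∅
  B1 def {i,v} use {v}
  B2 def {e,i} use {e,i}
  B3 def {i} use {v}
  B4 def {i} use {i,v}
  B5 def {e} use ∅
  B6 def {i,v} use {v}
  B7 def {i} use {i}
  B8 def {e,i} use {n}

Liveness:
  B0: in=∅ out={e,n,v}
  B1: in={e,v} out={e,i,v}
  B2: in={e,i,v} out={i,v}
  B3: in={n,v} out={i,n}
  B4: in={i,v} out={v}
  B5: in={i,n} out={i,n}
  B6: in={v} out={i}
  B7: in={i} out=∅
  B8: in={n} out=∅

live-out(B5) = ["i", "n"]

Answer: ["i", "n"]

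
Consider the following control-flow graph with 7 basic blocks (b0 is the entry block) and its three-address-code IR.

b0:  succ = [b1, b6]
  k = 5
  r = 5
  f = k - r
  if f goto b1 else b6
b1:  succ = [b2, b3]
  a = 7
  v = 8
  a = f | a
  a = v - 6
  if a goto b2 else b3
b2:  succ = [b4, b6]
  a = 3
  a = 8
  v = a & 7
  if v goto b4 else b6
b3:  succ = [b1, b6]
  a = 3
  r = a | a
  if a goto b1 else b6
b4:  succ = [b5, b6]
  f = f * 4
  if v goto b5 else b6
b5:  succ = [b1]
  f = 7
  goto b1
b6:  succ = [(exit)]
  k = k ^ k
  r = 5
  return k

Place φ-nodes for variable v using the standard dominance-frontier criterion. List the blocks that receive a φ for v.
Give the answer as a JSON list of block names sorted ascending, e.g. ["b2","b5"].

Answer: ["b1", "b6"]

Analysis:
idom tree: b1←b0 b2←b1 b3←b1 b4←b2 b5←b4 b6←b0
Dom at joins:
  b1: preds {b0,b3,b5}: {b0} ∩ {b0,b1,b3} ∩ {b0,b1,b2,b4,b5} = {b0}; idom=b0
  b6: preds {b0,b2,b3,b4}: {b0} ∩ {b0,b1,b2} ∩ {b0,b1,b3} ∩ {b0,b1,b2,b4} = {b0}; idom=b0

DF derivation:
  join b1 pred b0: · stop@b0
  join b1 pred b3: b3→b1 stop@b0
  join b1 pred b5: b5→b4→b2→b1 stop@b0
  join b6 pred b0: · stop@b0
  join b6 pred b2: b2→b1 stop@b0
  join b6 pred b3: b3→b1 stop@b0
  join b6 pred b4: b4→b2→b1 stop@b0
  DF(b0)=∅
  DF(b1)={b1,b6}
  DF(b2)={b1,b6}
  DF(b3)={b1,b6}
  DF(b4)={b1,b6}
  DF(b5)={b1}
  DF(b6)=∅

φ for v: defs {b1,b2}
  DF⁺ = {b1,b6}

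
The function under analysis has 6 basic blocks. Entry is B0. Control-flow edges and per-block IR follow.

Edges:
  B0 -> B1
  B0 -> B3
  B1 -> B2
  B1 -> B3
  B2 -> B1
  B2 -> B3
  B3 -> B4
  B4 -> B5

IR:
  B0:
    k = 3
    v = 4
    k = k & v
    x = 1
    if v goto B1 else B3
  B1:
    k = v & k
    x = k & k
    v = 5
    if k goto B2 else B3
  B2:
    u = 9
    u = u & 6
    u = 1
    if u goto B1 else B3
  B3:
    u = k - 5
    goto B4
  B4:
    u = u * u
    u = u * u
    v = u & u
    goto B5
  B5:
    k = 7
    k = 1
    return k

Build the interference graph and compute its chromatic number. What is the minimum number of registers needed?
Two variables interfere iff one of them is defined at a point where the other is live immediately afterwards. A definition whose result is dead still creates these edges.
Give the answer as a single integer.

Block summaries:
  B0: def={k,v,x} ue=∅
  B1: def={k,v,x} ue={k,v}
  B2: def={u} ue=∅
  B3: def={u} ue={k}
  B4: def={u,v} ue={u}
  B5: def={k} ue=∅

Backward fixpoint:
  live B0: ∅→{k,v}
  live B1: {k,v}→{k,v}
  live B2: {k,v}→{k,v}
  live B3: {k}→{u}
  live B4: {u}→∅
  live B5: ∅→∅

Conflict graph:
  k↔{u,v,x}
  u↔{k,v}
  v↔{k,u,x}
  x↔{k,v}

Chromatic number:
  lower bound: {k,u,v} mutually conflict ⇒ χ ≥ 3
  3-colouring: c0={k}  c1={v}  c2={u,x}
  χ = 3

Answer: 3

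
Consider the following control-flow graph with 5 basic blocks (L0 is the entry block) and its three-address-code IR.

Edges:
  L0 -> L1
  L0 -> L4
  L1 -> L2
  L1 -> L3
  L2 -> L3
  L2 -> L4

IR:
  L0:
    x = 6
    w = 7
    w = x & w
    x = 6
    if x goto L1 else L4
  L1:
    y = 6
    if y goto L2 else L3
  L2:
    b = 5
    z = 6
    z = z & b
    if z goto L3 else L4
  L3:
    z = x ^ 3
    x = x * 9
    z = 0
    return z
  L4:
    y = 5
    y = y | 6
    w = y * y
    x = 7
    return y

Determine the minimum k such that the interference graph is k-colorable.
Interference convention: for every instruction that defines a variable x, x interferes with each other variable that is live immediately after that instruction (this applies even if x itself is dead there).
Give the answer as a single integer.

Answer: 3

Analysis:
def/use:
  L0 def {w,x} use ∅
  L1 def {y} use ∅
  L2 def {b,z} use ∅
  L3 def {x,z} use {x}
  L4 def {w,x,y} use ∅

Backward fixpoint:
  L0 li=∅ lo={x}
  L1 li={x} lo={x}
  L2 li={x} lo={x}
  L3 li={x} lo=∅
  L4 li=∅ lo=∅

Conflict graph:
  b↔{x,z}
  w↔{x,y}
  x↔{b,w,y,z}
  y↔{w,x}
  z↔{b,x}

Colouring:
  {b,x,z} pairwise interfere (3-clique) ⇒ χ ≥ 3
  assign b→c1 w→c1 x→c0 y→c2 z→c2 — no edge inside a register ⇒ χ ≤ 3
  χ = 3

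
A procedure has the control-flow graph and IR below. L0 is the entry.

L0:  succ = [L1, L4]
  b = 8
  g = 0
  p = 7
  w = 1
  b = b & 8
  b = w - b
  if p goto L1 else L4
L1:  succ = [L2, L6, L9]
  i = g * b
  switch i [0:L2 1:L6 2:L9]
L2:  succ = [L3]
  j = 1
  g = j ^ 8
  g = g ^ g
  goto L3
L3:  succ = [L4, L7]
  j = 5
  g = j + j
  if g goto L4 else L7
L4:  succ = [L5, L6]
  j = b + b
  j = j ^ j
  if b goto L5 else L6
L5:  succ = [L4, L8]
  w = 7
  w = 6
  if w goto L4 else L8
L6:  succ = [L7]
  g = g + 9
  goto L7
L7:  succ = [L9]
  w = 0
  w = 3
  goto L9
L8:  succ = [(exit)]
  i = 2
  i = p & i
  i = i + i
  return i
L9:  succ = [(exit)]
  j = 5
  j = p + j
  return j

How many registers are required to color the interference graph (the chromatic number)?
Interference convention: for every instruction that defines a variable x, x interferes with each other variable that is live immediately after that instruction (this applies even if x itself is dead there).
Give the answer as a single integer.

Answer: 4

Working:
def/use:
  L0: {b,g,p,w} / ∅
  L1: {i} / {b,g}
  L2: {g,j} / ∅
  L3: {g,j} / ∅
  L4: {j} / {b}
  L5: {w} / ∅
  L6: {g} / {g}
  L7: {w} / ∅
  L8: {i} / {p}
  L9: {j} / {p}

Live sets:
  live L0: ∅→{b,g,p}
  live L1: {b,g,p}→{b,g,p}
  live L2: {b,p}→{b,p}
  live L3: {b,p}→{b,g,p}
  live L4: {b,g,p}→{b,g,p}
  live L5: {b,g,p}→{b,g,p}
  live L6: {g,p}→{p}
  live L7: {p}→{p}
  live L8: {p}→∅
  live L9: {p}→∅

Conflict graph:
  b↔{g,i,j,p,w}
  g↔{b,i,j,p,w}
  i↔{b,g,p}
  j↔{b,g,p}
  p↔{b,g,i,j,w}
  w↔{b,g,p}

Colouring:
  lower bound: {b,g,i,p} mutually conflict ⇒ χ ≥ 4
  4-colouring: c0={b}  c1={g}  c2={p}  c3={i,j,w}
  χ = 4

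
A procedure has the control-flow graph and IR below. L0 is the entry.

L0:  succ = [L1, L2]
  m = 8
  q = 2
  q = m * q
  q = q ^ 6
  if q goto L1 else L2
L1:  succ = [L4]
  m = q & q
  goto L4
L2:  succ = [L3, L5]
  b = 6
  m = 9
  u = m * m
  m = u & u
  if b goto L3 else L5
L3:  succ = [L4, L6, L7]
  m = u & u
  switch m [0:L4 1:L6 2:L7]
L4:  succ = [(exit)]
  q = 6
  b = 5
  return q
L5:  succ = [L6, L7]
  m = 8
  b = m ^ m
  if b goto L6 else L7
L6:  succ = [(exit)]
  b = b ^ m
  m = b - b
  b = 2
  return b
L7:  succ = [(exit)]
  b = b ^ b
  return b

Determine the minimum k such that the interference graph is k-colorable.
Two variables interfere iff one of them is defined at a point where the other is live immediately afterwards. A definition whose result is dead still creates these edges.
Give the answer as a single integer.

Answer: 3

Analysis:
Block summaries:
  L0 def {m,q} use ∅
  L1 def {m} use {q}
  L2 def {b,m,u} use ∅
  L3 def {m} use {u}
  L4 def {b,q} use ∅
  L5 def {b,m} use ∅
  L6 def {b,m} use {b,m}
  L7 def {b} use {b}

Live sets:
  live L0: ∅→{q}
  live L1: {q}→∅
  live L2: ∅→{b,u}
  live L3: {b,u}→{b,m}
  live L4: ∅→∅
  live L5: ∅→{b,m}
  live L6: {b,m}→∅
  live L7: {b}→∅

Interfere edges:
  b — {m,q,u}
  m — {b,q,u}
  q — {b,m}
  u — {b,m}

Colouring:
  {b,m,q} pairwise interfere (3-clique) ⇒ χ ≥ 3
  3-colouring: r0={b}  r1={m}  r2={q,u}
  χ = 3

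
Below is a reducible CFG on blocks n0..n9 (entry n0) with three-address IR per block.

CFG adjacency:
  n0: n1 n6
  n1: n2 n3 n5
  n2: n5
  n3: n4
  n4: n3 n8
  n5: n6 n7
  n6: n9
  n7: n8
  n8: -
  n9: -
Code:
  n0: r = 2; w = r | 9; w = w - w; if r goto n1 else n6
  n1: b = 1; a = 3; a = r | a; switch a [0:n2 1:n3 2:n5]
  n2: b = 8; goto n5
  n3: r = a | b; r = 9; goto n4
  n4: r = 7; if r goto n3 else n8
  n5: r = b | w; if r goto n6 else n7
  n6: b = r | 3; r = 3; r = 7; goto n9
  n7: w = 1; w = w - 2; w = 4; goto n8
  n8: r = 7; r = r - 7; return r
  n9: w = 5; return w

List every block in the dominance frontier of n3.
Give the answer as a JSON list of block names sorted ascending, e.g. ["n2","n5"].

idom tree: n1←n0 n2←n1 n3←n1 n4←n3 n5←n1 n6←n0 n7←n5 n8←n1 n9←n6
Join-block Dom:
  n3: preds {n1,n4}: {n0,n1} ∩ {n0,n1,n3,n4} = {n0,n1}; idom=n1
  n5: preds {n1,n2}: {n0,n1} ∩ {n0,n1,n2} = {n0,n1}; idom=n1
  n6: preds {n0,n5}: {n0} ∩ {n0,n1,n5} = {n0}; idom=n0
  n8: preds {n4,n7}: {n0,n1,n3,n4} ∩ {n0,n1,n5,n7} = {n0,n1}; idom=n1

DF walk-up:
  n3←n1: walk · to n1
  n3←n4: walk n4→n3 to n1
  n5←n1: walk · to n1
  n5←n2: walk n2 to n1
  n6←n0: walk · to n0
  n6←n5: walk n5→n1 to n0
  n8←n4: walk n4→n3 to n1
  n8←n7: walk n7→n5 to n1
  n0: DF=∅
  n1: DF={n6}
  n2: DF={n5}
  n3: DF={n3,n8}
  n4: DF={n3,n8}
  n5: DF={n6,n8}
  n6: DF=∅
  n7: DF={n8}
  n8: DF=∅
  n9: DF=∅

DF(n3) = ["n3", "n8"]

Answer: ["n3", "n8"]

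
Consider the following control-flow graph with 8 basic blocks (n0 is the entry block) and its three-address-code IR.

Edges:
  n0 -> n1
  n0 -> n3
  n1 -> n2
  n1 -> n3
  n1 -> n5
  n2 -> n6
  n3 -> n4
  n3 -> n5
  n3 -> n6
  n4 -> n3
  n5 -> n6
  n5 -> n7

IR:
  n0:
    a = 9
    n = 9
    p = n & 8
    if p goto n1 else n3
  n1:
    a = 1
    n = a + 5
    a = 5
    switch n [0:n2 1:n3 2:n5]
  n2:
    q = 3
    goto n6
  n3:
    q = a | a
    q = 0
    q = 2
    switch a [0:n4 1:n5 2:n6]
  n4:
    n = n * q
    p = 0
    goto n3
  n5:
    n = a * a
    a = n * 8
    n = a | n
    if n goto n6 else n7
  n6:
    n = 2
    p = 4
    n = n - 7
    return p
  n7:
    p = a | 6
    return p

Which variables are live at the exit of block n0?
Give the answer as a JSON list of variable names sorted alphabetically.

Answer: ["a", "n"]

Derivation:
Per-block:
  n0: def={a,n,p} ue=∅
  n1: def={a,n} ue=∅
  n2: def={q} ue=∅
  n3: def={q} ue={a}
  n4: def={n,p} ue={n,q}
  n5: def={a,n} ue={a}
  n6: def={n,p} ue=∅
  n7: def={p} ue={a}

Live sets:
  n0 li=∅ lo={a,n}
  n1 li=∅ lo={a,n}
  n2 li=∅ lo=∅
  n3 li={a,n} lo={a,n,q}
  n4 li={a,n,q} lo={a,n}
  n5 li={a} lo={a}
  n6 li=∅ lo=∅
  n7 li={a} lo=∅

live-out(n0) = ["a", "n"]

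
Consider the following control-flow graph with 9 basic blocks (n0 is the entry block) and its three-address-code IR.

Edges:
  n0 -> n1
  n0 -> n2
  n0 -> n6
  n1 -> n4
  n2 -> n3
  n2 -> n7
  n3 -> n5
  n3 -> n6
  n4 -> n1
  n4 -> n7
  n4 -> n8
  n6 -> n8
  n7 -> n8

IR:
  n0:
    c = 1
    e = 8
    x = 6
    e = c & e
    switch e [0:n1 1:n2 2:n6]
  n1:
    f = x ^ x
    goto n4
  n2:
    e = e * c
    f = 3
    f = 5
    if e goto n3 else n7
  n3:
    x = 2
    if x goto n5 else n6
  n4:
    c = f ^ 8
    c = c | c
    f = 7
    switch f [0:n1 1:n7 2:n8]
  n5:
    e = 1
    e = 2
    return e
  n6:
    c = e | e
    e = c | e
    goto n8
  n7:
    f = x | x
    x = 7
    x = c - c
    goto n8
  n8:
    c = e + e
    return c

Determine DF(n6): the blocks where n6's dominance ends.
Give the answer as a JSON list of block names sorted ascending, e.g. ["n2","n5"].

Answer: ["n8"]

Analysis:
idom tree: n1←n0 n2←n0 n3←n2 n4←n1 n5←n3 n6←n0 n7←n0 n8←n0
Dom∩ at merges:
  n1: preds {n0,n4}: {n0} ∩ {n0,n1,n4} = {n0}; idom=n0
  n6: preds {n0,n3}: {n0} ∩ {n0,n2,n3} = {n0}; idom=n0
  n7: preds {n2,n4}: {n0,n2} ∩ {n0,n1,n4} = {n0}; idom=n0
  n8: preds {n4,n6,n7}: {n0,n1,n4} ∩ {n0,n6} ∩ {n0,n7} = {n0}; idom=n0

DF derivation:
  n1←n0: walk · to n0
  n1←n4: walk n4→n1 to n0
  n6←n0: walk · to n0
  n6←n3: walk n3→n2 to n0
  n7←n2: walk n2 to n0
  n7←n4: walk n4→n1 to n0
  n8←n4: walk n4→n1 to n0
  n8←n6: walk n6 to n0
  n8←n7: walk n7 to n0
  n0: DF=∅
  n1: DF={n1,n7,n8}
  n2: DF={n6,n7}
  n3: DF={n6}
  n4: DF={n1,n7,n8}
  n5: DF=∅
  n6: DF={n8}
  n7: DF={n8}
  n8: DF=∅

DF(n6) = ["n8"]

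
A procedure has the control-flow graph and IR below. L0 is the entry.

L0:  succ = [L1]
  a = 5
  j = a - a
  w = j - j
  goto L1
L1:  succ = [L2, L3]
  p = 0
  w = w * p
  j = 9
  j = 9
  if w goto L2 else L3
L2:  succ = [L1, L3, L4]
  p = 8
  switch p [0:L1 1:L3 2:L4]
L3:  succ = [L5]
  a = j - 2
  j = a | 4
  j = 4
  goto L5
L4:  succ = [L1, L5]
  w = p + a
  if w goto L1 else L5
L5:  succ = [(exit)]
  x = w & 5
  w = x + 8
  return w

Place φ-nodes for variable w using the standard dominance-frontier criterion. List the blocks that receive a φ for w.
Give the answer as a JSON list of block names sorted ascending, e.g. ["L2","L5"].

idom tree: L1←L0 L2←L1 L3←L1 L4←L2 L5←L1
Dom at joins:
  L1: preds {L0,L2,L4}: {L0} ∩ {L0,L1,L2} ∩ {L0,L1,L2,L4} = {L0}; idom=L0
  L3: preds {L1,L2}: {L0,L1} ∩ {L0,L1,L2} = {L0,L1}; idom=L1
  L5: preds {L3,L4}: {L0,L1,L3} ∩ {L0,L1,L2,L4} = {L0,L1}; idom=L1

DF derivation:
  join L1 pred L0: · stop@L0
  join L1 pred L2: L2→L1 stop@L0
  join L1 pred L4: L4→L2→L1 stop@L0
  join L3 pred L1: · stop@L1
  join L3 pred L2: L2 stop@L1
  join L5 pred L3: L3 stop@L1
  join L5 pred L4: L4→L2 stop@L1
  L0: DF=∅
  L1: DF={L1}
  L2: DF={L1,L3,L5}
  L3: DF={L5}
  L4: DF={L1,L5}
  L5: DF=∅

φ for w: defs {L0,L1,L4,L5}
  DF⁺ = {L1,L5}

Answer: ["L1", "L5"]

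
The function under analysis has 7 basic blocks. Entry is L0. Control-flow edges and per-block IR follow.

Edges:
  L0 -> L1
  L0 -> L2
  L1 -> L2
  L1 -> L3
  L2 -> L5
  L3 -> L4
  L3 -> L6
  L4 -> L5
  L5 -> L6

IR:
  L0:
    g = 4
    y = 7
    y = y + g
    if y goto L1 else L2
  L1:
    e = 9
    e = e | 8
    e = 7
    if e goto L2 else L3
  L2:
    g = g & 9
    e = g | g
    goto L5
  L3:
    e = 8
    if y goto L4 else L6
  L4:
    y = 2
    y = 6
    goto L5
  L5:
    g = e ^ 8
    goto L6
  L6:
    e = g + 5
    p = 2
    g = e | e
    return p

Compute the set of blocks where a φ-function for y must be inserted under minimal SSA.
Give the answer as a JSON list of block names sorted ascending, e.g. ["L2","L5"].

idom tree: L1←L0 L2←L0 L3←L1 L4←L3 L5←L0 L6←L0
Dom∩ at merges:
  L2: preds {L0,L1}: {L0} ∩ {L0,L1} = {L0}; idom=L0
  L5: preds {L2,L4}: {L0,L2} ∩ {L0,L1,L3,L4} = {L0}; idom=L0
  L6: preds {L3,L5}: {L0,L1,L3} ∩ {L0,L5} = {L0}; idom=L0

DF derivation:
  join L2 pred L0: · stop@L0
  join L2 pred L1: L1 stop@L0
  join L5 pred L2: L2 stop@L0
  join L5 pred L4: L4→L3→L1 stop@L0
  join L6 pred L3: L3→L1 stop@L0
  join L6 pred L5: L5 stop@L0
  L0 → ∅
  L1 → {L2,L5,L6}
  L2 → {L5}
  L3 → {L5,L6}
  L4 → {L5}
  L5 → {L6}
  L6 → ∅

φ for y: defs {L0,L4}
  DF⁺ = {L5,L6}

Answer: ["L5", "L6"]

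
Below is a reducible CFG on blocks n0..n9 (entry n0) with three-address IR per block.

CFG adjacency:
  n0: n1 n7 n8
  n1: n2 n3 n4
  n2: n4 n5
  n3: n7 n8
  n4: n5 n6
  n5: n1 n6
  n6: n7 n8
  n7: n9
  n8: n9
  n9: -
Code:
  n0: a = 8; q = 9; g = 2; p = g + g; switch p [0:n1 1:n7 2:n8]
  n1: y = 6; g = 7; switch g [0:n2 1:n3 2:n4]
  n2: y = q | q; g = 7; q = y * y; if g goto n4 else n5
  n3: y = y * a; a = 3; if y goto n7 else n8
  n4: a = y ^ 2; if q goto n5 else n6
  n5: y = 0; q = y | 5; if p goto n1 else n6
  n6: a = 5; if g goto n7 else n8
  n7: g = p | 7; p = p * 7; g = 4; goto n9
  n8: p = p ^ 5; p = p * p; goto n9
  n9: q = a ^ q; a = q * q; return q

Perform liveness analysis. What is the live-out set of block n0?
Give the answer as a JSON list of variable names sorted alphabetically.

Answer: ["a", "p", "q"]

Analysis:
Block summaries:
  n0 def {a,g,p,q} use ∅
  n1 def {g,y} use ∅
  n2 def {g,q,y} use {q}
  n3 def {a,y} use {a,y}
  n4 def {a} use {q,y}
  n5 def {q,y} use {p}
  n6 def {a} use {g}
  n7 def {g,p} use {p}
  n8 def {p} use {p}
  n9 def {a,q} use {a,q}

Liveness:
  n0: in=∅ out={a,p,q}
  n1: in={a,p,q} out={a,g,p,q,y}
  n2: in={a,p,q} out={a,g,p,q,y}
  n3: in={a,p,q,y} out={a,p,q}
  n4: in={g,p,q,y} out={a,g,p,q}
  n5: in={a,g,p} out={a,g,p,q}
  n6: in={g,p,q} out={a,p,q}
  n7: in={a,p,q} out={a,q}
  n8: in={a,p,q} out={a,q}
  n9: in={a,q} out=∅

live-out(n0) = ["a", "p", "q"]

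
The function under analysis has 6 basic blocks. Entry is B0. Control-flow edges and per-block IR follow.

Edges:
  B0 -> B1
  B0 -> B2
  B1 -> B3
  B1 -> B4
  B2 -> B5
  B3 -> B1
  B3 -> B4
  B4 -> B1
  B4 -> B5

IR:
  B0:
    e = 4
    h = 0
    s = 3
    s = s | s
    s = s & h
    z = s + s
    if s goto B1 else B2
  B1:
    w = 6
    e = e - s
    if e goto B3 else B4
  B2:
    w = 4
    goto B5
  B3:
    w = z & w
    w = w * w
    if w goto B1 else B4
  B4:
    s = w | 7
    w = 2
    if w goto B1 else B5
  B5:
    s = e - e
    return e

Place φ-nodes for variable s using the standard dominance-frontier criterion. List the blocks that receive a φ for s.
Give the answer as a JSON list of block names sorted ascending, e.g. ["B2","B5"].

Answer: ["B1", "B5"]

Analysis:
idom tree: B1←B0 B2←B0 B3←B1 B4←B1 B5←B0
Join-block Dom:
  B1: preds {B0,B3,B4}: {B0} ∩ {B0,B1,B3} ∩ {B0,B1,B4} = {B0}; idom=B0
  B4: preds {B1,B3}: {B0,B1} ∩ {B0,B1,B3} = {B0,B1}; idom=B1
  B5: preds {B2,B4}: {B0,B2} ∩ {B0,B1,B4} = {B0}; idom=B0

DF walk-up:
  B1←B0: walk · to B0
  B1←B3: walk B3→B1 to B0
  B1←B4: walk B4→B1 to B0
  B4←B1: walk · to B1
  B4←B3: walk B3 to B1
  B5←B2: walk B2 to B0
  B5←B4: walk B4→B1 to B0
  DF(B0)=∅
  DF(B1)={B1,B5}
  DF(B2)={B5}
  DF(B3)={B1,B4}
  DF(B4)={B1,B5}
  DF(B5)=∅

φ for s: defs {B0,B4,B5}
  DF⁺ = {B1,B5}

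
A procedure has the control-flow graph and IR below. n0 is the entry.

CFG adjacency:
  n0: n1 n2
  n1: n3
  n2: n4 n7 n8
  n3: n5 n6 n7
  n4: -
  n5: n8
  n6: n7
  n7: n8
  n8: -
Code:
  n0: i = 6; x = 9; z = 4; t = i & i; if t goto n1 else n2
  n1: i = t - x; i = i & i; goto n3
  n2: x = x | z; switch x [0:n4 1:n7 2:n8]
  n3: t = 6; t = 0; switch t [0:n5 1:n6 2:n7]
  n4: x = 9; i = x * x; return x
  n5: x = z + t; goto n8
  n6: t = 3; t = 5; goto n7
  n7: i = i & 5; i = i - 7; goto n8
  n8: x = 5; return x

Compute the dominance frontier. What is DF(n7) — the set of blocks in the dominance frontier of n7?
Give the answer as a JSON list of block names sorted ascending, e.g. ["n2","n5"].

Answer: ["n8"]

Working:
idom tree: n1←n0 n2←n0 n3←n1 n4←n2 n5←n3 n6←n3 n7←n0 n8←n0
Join-block Dom:
  n7: preds {n2,n3,n6}: {n0,n2} ∩ {n0,n1,n3} ∩ {n0,n1,n3,n6} = {n0}; idom=n0
  n8: preds {n2,n5,n7}: {n0,n2} ∩ {n0,n1,n3,n5} ∩ {n0,n7} = {n0}; idom=n0

DF walk-up:
  n7←n2: walk n2 to n0
  n7←n3: walk n3→n1 to n0
  n7←n6: walk n6→n3→n1 to n0
  n8←n2: walk n2 to n0
  n8←n5: walk n5→n3→n1 to n0
  n8←n7: walk n7 to n0
  n0 → ∅
  n1 → {n7,n8}
  n2 → {n7,n8}
  n3 → {n7,n8}
  n4 → ∅
  n5 → {n8}
  n6 → {n7}
  n7 → {n8}
  n8 → ∅

DF(n7) = ["n8"]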